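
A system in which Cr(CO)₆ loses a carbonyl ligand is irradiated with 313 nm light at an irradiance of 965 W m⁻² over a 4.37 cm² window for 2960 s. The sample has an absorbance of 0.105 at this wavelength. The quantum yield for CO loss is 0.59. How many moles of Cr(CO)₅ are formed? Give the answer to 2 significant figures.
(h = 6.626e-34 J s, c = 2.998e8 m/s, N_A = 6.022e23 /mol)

4.1e-4 mol

Photon energy at 313 nm: hc/λ = (6.626e-34)(2.998e8)/(313e-9) = 6.347e-19 J.
Energy delivered: (965 W m⁻²)(4.37e-4 m²)(2960 s) = 1248 J.
Photons incident: 1248 / 6.347e-19 = 1.966e21, i.e. 1.966e21/6.022e23 = 0.003265 mol.
Fraction absorbed: 1 − 10^(−0.105) = 0.2148.
Photons absorbed: 0.2148 × 0.003265 = 7.013e-4 mol.
Product: Φ × n_abs = 0.59 × 7.013e-4 = 4.138e-4 mol.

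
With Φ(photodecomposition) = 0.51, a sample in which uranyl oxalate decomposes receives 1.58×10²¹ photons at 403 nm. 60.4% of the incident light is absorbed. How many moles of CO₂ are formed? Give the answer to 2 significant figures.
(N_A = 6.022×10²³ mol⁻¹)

8.1×10⁻⁴ mol

Moles of photons: 1.58×10²¹ / 6.022×10²³ = 0.002624 mol.
Photons absorbed: 0.604 × 0.002624 = 0.001585 mol.
Product: Φ × n_abs = 0.51 × 0.001585 = 8.084×10⁻⁴ mol.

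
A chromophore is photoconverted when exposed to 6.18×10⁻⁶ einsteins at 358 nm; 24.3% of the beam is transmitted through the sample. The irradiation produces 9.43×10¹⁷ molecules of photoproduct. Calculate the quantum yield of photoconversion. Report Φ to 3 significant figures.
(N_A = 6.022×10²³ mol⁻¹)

Φ = 0.335

Product: 9.43×10¹⁷ / 6.022×10²³ = 1.566×10⁻⁶ mol.
Fraction absorbed: 1 − 24.3/100 = 0.7570.
Photons absorbed: 0.7570 × 6.18×10⁻⁶ = 4.678×10⁻⁶ mol.
Φ = 1.566×10⁻⁶ mol / 4.678×10⁻⁶ mol photons = 0.335.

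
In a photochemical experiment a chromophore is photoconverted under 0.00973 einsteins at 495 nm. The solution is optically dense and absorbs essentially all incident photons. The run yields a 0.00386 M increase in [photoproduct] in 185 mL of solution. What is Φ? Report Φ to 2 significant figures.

Product: (0.00386 M)(0.185 L) = 7.141×10⁻⁴ mol.
Φ = 7.141×10⁻⁴ mol / 0.00973 mol photons = 0.073.

Φ = 0.073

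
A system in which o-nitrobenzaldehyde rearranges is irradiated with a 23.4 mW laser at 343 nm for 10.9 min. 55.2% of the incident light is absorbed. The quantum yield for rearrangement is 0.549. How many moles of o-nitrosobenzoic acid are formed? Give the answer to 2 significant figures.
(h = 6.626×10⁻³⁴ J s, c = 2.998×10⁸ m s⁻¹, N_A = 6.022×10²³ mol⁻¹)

Photon energy at 343 nm: hc/λ = (6.626×10⁻³⁴)(2.998×10⁸)/(343×10⁻⁹) = 5.791×10⁻¹⁹ J.
Energy delivered: (23.4 mW)(654 s) = 15.30 J.
Photons incident: 15.30 / 5.791×10⁻¹⁹ = 2.642×10¹⁹, i.e. 2.642×10¹⁹/6.022×10²³ = 4.387×10⁻⁵ mol.
Photons absorbed: 0.552 × 4.387×10⁻⁵ = 2.422×10⁻⁵ mol.
Product: Φ × n_abs = 0.549 × 2.422×10⁻⁵ = 1.330×10⁻⁵ mol.

1.3×10⁻⁵ mol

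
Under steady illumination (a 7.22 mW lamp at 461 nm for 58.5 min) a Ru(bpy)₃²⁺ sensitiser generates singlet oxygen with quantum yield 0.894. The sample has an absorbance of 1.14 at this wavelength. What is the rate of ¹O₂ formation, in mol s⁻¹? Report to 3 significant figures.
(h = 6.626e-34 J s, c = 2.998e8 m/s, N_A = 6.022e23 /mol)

2.31e-8 mol s⁻¹

Photon energy at 461 nm: hc/λ = (6.626e-34)(2.998e8)/(461e-9) = 4.309e-19 J.
Energy delivered: (7.22 mW)(3510 s) = 25.34 J.
Photons incident: 25.34 / 4.309e-19 = 5.881e19, i.e. 5.881e19/6.022e23 = 9.766e-5 mol.
Fraction absorbed: 1 − 10^(−1.14) = 0.9276.
Photons absorbed: 0.9276 × 9.766e-5 = 9.059e-5 mol.
Product formed: 0.894 × 9.059e-5 = 8.099e-5 mol.
Rate: 8.099e-5 / 3510 s = 2.31e-8 mol s⁻¹.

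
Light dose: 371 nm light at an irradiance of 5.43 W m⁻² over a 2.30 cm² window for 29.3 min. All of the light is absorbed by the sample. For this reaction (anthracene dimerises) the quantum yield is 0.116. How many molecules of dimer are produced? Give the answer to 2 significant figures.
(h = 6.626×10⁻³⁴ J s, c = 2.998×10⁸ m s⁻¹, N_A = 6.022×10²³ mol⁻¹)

4.8×10¹⁷ molecules

Photon energy at 371 nm: hc/λ = (6.626×10⁻³⁴)(2.998×10⁸)/(371×10⁻⁹) = 5.354×10⁻¹⁹ J.
Energy delivered: (5.43 W m⁻²)(2.30×10⁻⁴ m²)(1758 s) = 2.196 J.
Photons incident: 2.196 / 5.354×10⁻¹⁹ = 4.102×10¹⁸, i.e. 4.102×10¹⁸/6.022×10²³ = 6.812×10⁻⁶ mol.
Product: Φ × n_abs = 0.116 × 6.812×10⁻⁶ = 7.902×10⁻⁷ mol.
As a count: 7.902×10⁻⁷ × 6.022×10²³ = 4.8×10¹⁷.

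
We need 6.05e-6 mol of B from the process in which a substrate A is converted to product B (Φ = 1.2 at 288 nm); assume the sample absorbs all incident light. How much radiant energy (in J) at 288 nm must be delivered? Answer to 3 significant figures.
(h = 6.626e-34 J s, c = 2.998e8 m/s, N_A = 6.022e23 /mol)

2.09 J

Photons that must be absorbed: 6.05e-6 / 1.2 = 5.042e-6 mol.
Photon energy: hc/λ = 6.897e-19 J; per mole, 4.153e5 J mol⁻¹.
Energy required: 5.042e-6 × 4.153e5 = 2.09 J.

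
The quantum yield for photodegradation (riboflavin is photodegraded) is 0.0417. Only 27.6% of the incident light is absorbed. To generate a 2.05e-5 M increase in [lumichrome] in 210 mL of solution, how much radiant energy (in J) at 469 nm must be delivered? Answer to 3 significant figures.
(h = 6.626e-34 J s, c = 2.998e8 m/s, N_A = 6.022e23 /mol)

95.4 J

Product: (2.05e-5 M)(0.21 L) = 4.305e-6 mol.
Photons that must be absorbed: 4.305e-6 / 0.0417 = 1.032e-4 mol.
Incident photons needed: 1.032e-4 / 0.276 = 3.739e-4 mol.
Photon energy: hc/λ = 4.236e-19 J; per mole, 2.551e5 J mol⁻¹.
Energy required: 3.739e-4 × 2.551e5 = 95.4 J.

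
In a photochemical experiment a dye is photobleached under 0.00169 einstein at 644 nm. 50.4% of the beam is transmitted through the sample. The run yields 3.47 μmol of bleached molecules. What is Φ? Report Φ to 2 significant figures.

Product: 3.47 μmol = 3.47×10⁻⁶ mol.
Fraction absorbed: 1 − 50.4/100 = 0.4960.
Photons absorbed: 0.4960 × 0.00169 = 8.382×10⁻⁴ mol.
Φ = 3.47×10⁻⁶ mol / 8.382×10⁻⁴ mol photons = 0.0041.

Φ = 0.0041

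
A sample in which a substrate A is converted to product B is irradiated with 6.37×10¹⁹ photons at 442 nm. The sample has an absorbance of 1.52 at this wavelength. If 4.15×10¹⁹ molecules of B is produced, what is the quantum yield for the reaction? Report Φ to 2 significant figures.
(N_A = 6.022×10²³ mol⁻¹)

Product: 4.15×10¹⁹ / 6.022×10²³ = 6.891×10⁻⁵ mol.
Moles of photons: 6.37×10¹⁹ / 6.022×10²³ = 1.058×10⁻⁴ mol.
Fraction absorbed: 1 − 10^(−1.52) = 0.9698.
Photons absorbed: 0.9698 × 1.058×10⁻⁴ = 1.026×10⁻⁴ mol.
Φ = 6.891×10⁻⁵ mol / 1.026×10⁻⁴ mol photons = 0.67.

Φ = 0.67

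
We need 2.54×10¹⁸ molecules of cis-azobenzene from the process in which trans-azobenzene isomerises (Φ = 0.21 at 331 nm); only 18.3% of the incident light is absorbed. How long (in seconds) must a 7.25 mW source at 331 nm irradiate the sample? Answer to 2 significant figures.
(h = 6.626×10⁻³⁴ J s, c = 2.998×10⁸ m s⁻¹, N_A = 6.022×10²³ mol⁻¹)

t ≈ 5500 s

Product: 2.54×10¹⁸ / 6.022×10²³ = 4.218×10⁻⁶ mol.
Photons that must be absorbed: 4.218×10⁻⁶ / 0.21 = 2.009×10⁻⁵ mol.
Incident photons needed: 2.009×10⁻⁵ / 0.183 = 1.098×10⁻⁴ mol.
Photon energy: hc/λ = 6.001×10⁻¹⁹ J; per mole, 3.614×10⁵ J mol⁻¹.
Energy required: 1.098×10⁻⁴ × 3.614×10⁵ = 39.68 J.
Time: 39.68 J / 0.00725 W = 5500 s.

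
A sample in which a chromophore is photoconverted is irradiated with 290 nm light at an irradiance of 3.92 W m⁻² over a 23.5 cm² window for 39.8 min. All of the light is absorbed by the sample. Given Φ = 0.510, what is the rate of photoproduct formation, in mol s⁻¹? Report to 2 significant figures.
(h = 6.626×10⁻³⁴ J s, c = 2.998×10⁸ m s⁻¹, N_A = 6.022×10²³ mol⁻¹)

1.1×10⁻⁸ mol s⁻¹

Photon energy at 290 nm: hc/λ = (6.626×10⁻³⁴)(2.998×10⁸)/(290×10⁻⁹) = 6.850×10⁻¹⁹ J.
Energy delivered: (3.92 W m⁻²)(23.5×10⁻⁴ m²)(2388 s) = 22.00 J.
Photons incident: 22.00 / 6.850×10⁻¹⁹ = 3.212×10¹⁹, i.e. 3.212×10¹⁹/6.022×10²³ = 5.334×10⁻⁵ mol.
Product formed: 0.510 × 5.334×10⁻⁵ = 2.720×10⁻⁵ mol.
Rate: 2.720×10⁻⁵ / 2388 s = 1.1×10⁻⁸ mol s⁻¹.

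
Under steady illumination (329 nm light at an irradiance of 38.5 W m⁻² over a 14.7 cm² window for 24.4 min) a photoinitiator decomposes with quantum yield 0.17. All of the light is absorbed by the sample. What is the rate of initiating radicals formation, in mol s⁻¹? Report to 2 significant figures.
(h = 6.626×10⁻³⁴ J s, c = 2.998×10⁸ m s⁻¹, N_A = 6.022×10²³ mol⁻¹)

Photon energy at 329 nm: hc/λ = (6.626×10⁻³⁴)(2.998×10⁸)/(329×10⁻⁹) = 6.038×10⁻¹⁹ J.
Energy delivered: (38.5 W m⁻²)(14.7×10⁻⁴ m²)(1464 s) = 82.86 J.
Photons incident: 82.86 / 6.038×10⁻¹⁹ = 1.372×10²⁰, i.e. 1.372×10²⁰/6.022×10²³ = 2.278×10⁻⁴ mol.
Product formed: 0.17 × 2.278×10⁻⁴ = 3.873×10⁻⁵ mol.
Rate: 3.873×10⁻⁵ / 1464 s = 2.6×10⁻⁸ mol s⁻¹.

2.6×10⁻⁸ mol s⁻¹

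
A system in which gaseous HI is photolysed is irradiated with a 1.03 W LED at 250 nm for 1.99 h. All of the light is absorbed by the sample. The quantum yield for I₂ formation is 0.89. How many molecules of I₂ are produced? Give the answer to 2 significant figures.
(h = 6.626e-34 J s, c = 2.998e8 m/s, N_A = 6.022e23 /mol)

8.3e21 molecules

Photon energy at 250 nm: hc/λ = (6.626e-34)(2.998e8)/(250e-9) = 7.946e-19 J.
Energy delivered: (1.03 W)(7164 s) = 7379 J.
Photons incident: 7379 / 7.946e-19 = 9.286e21, i.e. 9.286e21/6.022e23 = 0.01542 mol.
Product: Φ × n_abs = 0.89 × 0.01542 = 0.01372 mol.
As a count: 0.01372 × 6.022e23 = 8.3e21.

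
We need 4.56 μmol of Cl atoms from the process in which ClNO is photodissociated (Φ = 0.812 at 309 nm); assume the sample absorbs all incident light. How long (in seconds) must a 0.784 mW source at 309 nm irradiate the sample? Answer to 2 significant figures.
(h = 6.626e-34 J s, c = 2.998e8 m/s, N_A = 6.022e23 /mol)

Product: 4.56 μmol = 4.56e-6 mol.
Photons that must be absorbed: 4.56e-6 / 0.812 = 5.616e-6 mol.
Photon energy: hc/λ = 6.429e-19 J; per mole, 3.872e5 J mol⁻¹.
Energy required: 5.616e-6 × 3.872e5 = 2.175 J.
Time: 2.175 J / 0.000784 W = 2800 s.

t ≈ 2800 s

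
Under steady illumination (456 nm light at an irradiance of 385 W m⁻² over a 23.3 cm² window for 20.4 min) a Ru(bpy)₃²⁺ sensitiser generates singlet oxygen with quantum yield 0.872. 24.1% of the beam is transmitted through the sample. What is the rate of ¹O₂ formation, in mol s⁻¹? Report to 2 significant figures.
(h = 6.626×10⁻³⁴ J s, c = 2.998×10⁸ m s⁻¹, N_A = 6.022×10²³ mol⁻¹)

2.3×10⁻⁶ mol s⁻¹

Photon energy at 456 nm: hc/λ = (6.626×10⁻³⁴)(2.998×10⁸)/(456×10⁻⁹) = 4.356×10⁻¹⁹ J.
Energy delivered: (385 W m⁻²)(23.3×10⁻⁴ m²)(1224 s) = 1098 J.
Photons incident: 1098 / 4.356×10⁻¹⁹ = 2.521×10²¹, i.e. 2.521×10²¹/6.022×10²³ = 0.004186 mol.
Fraction absorbed: 1 − 24.1/100 = 0.7590.
Photons absorbed: 0.7590 × 0.004186 = 0.003177 mol.
Product formed: 0.872 × 0.003177 = 0.002770 mol.
Rate: 0.002770 / 1224 s = 2.3×10⁻⁶ mol s⁻¹.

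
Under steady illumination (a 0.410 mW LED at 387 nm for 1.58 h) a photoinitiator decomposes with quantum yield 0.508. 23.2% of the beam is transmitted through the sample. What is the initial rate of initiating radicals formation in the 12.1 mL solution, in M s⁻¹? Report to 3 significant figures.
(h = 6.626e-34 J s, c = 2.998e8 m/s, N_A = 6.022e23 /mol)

Photon energy at 387 nm: hc/λ = (6.626e-34)(2.998e8)/(387e-9) = 5.133e-19 J.
Energy delivered: (0.410 mW)(5688 s) = 2.332 J.
Photons incident: 2.332 / 5.133e-19 = 4.543e18, i.e. 4.543e18/6.022e23 = 7.544e-6 mol.
Fraction absorbed: 1 − 23.2/100 = 0.7680.
Photons absorbed: 0.7680 × 7.544e-6 = 5.794e-6 mol.
Product formed: 0.508 × 5.794e-6 = 2.943e-6 mol.
Rate: 2.943e-6 mol / (5688 s × 0.0121 L) = 4.28e-8 M s⁻¹.

4.28e-8 M s⁻¹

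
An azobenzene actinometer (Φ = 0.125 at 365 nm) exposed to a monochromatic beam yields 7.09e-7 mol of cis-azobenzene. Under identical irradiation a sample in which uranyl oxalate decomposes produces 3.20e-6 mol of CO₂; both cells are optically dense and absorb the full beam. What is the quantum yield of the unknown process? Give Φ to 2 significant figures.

Φ = 0.56

Photons absorbed by the actinometer: 7.09e-7 / 0.125 = 5.672e-6 mol.
Φ(unknown) = 3.20e-6 / 5.672e-6 = 0.56.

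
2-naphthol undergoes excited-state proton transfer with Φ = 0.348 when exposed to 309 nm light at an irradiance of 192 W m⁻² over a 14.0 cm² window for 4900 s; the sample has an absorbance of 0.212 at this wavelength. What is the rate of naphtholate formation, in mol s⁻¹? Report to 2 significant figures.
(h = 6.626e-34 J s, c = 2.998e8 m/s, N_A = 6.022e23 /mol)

Photon energy at 309 nm: hc/λ = (6.626e-34)(2.998e8)/(309e-9) = 6.429e-19 J.
Energy delivered: (192 W m⁻²)(14.0e-4 m²)(4900 s) = 1317 J.
Photons incident: 1317 / 6.429e-19 = 2.049e21, i.e. 2.049e21/6.022e23 = 0.003403 mol.
Fraction absorbed: 1 − 10^(−0.212) = 0.3862.
Photons absorbed: 0.3862 × 0.003403 = 0.001314 mol.
Product formed: 0.348 × 0.001314 = 4.573e-4 mol.
Rate: 4.573e-4 / 4900 s = 9.3e-8 mol s⁻¹.

9.3e-8 mol s⁻¹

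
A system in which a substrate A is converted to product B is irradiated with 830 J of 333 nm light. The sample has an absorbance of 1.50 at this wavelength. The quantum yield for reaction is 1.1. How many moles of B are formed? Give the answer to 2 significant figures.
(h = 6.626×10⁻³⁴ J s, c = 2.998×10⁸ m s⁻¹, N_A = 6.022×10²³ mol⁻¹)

Photon energy at 333 nm: hc/λ = (6.626×10⁻³⁴)(2.998×10⁸)/(333×10⁻⁹) = 5.965×10⁻¹⁹ J.
Photons incident: 830 / 5.965×10⁻¹⁹ = 1.391×10²¹, i.e. 1.391×10²¹/6.022×10²³ = 0.002310 mol.
Fraction absorbed: 1 − 10^(−1.50) = 0.9684.
Photons absorbed: 0.9684 × 0.002310 = 0.002237 mol.
Product: Φ × n_abs = 1.1 × 0.002237 = 0.002461 mol.

0.0025 mol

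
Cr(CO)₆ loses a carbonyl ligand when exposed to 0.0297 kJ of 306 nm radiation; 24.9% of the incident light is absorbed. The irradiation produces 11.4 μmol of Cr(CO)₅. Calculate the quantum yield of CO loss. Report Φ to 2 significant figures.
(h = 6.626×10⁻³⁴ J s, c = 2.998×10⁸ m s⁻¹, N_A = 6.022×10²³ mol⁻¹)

Product: 11.4 μmol = 1.14×10⁻⁵ mol.
Photon energy at 306 nm: hc/λ = (6.626×10⁻³⁴)(2.998×10⁸)/(306×10⁻⁹) = 6.492×10⁻¹⁹ J.
Incident energy: 0.0297 kJ = 29.7 J.
Photons incident: 29.7 / 6.492×10⁻¹⁹ = 4.575×10¹⁹, i.e. 4.575×10¹⁹/6.022×10²³ = 7.597×10⁻⁵ mol.
Photons absorbed: 0.249 × 7.597×10⁻⁵ = 1.892×10⁻⁵ mol.
Φ = 1.14×10⁻⁵ mol / 1.892×10⁻⁵ mol photons = 0.60.

Φ = 0.60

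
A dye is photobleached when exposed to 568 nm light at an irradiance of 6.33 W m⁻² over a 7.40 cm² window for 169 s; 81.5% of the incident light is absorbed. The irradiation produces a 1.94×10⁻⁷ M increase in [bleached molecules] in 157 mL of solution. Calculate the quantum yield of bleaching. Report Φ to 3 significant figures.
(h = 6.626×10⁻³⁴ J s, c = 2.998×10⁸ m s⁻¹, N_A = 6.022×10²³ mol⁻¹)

Φ = 0.00994

Product: (1.94×10⁻⁷ M)(0.157 L) = 3.046×10⁻⁸ mol.
Photon energy at 568 nm: hc/λ = (6.626×10⁻³⁴)(2.998×10⁸)/(568×10⁻⁹) = 3.497×10⁻¹⁹ J.
Energy delivered: (6.33 W m⁻²)(7.40×10⁻⁴ m²)(169 s) = 0.7916 J.
Photons incident: 0.7916 / 3.497×10⁻¹⁹ = 2.264×10¹⁸, i.e. 2.264×10¹⁸/6.022×10²³ = 3.760×10⁻⁶ mol.
Photons absorbed: 0.815 × 3.760×10⁻⁶ = 3.064×10⁻⁶ mol.
Φ = 3.046×10⁻⁸ mol / 3.064×10⁻⁶ mol photons = 0.00994.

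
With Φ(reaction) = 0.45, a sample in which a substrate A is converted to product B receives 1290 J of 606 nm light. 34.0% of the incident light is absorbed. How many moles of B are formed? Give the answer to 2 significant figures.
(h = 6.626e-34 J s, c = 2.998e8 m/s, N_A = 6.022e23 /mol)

Photon energy at 606 nm: hc/λ = (6.626e-34)(2.998e8)/(606e-9) = 3.278e-19 J.
Photons incident: 1290 / 3.278e-19 = 3.935e21, i.e. 3.935e21/6.022e23 = 0.006534 mol.
Photons absorbed: 0.340 × 0.006534 = 0.002222 mol.
Product: Φ × n_abs = 0.45 × 0.002222 = 9.999e-4 mol.

0.0010 mol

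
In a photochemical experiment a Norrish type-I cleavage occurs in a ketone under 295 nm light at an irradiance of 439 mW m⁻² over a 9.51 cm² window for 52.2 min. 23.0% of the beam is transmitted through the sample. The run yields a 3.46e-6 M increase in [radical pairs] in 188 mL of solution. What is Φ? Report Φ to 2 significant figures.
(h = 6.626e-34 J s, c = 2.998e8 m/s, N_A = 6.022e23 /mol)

Product: (3.46e-6 M)(0.188 L) = 6.505e-7 mol.
Photon energy at 295 nm: hc/λ = (6.626e-34)(2.998e8)/(295e-9) = 6.734e-19 J.
Energy delivered: (439 mW m⁻²)(9.51e-4 m²)(3132 s) = 1.308 J.
Photons incident: 1.308 / 6.734e-19 = 1.942e18, i.e. 1.942e18/6.022e23 = 3.225e-6 mol.
Fraction absorbed: 1 − 23.0/100 = 0.7700.
Photons absorbed: 0.7700 × 3.225e-6 = 2.483e-6 mol.
Φ = 6.505e-7 mol / 2.483e-6 mol photons = 0.26.

Φ = 0.26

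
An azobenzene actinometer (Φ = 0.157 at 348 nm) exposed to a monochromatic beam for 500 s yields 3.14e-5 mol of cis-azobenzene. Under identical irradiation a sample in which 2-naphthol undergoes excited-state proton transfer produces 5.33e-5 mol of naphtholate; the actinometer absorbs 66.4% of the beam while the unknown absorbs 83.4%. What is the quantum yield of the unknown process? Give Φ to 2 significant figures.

Φ = 0.21

Photons absorbed by the actinometer: 3.14e-5 / 0.157 = 2.000e-4 mol.
Incident flux: 2.000e-4 / 0.664 = 3.012e-4 einstein.
Absorbed by unknown: 0.834 × 3.012e-4 = 2.512e-4 mol.
Φ(unknown) = 5.33e-5 / 2.512e-4 = 0.21.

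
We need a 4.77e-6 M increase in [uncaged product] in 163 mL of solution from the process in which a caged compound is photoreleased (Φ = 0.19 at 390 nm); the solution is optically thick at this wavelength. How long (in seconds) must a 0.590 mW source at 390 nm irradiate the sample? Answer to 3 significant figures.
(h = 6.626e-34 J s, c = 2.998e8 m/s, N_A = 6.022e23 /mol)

t ≈ 2130 s

Product: (4.77e-6 M)(0.163 L) = 7.775e-7 mol.
Photons that must be absorbed: 7.775e-7 / 0.19 = 4.092e-6 mol.
Photon energy: hc/λ = 5.094e-19 J; per mole, 3.068e5 J mol⁻¹.
Energy required: 4.092e-6 × 3.068e5 = 1.255 J.
Time: 1.255 J / 0.00059 W = 2130 s.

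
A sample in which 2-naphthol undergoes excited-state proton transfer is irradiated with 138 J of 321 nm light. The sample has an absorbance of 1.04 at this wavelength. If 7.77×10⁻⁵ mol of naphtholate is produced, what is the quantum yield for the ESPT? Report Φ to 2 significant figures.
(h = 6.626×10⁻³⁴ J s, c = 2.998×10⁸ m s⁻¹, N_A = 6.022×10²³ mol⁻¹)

Φ = 0.23

Photon energy at 321 nm: hc/λ = (6.626×10⁻³⁴)(2.998×10⁸)/(321×10⁻⁹) = 6.188×10⁻¹⁹ J.
Photons incident: 138 / 6.188×10⁻¹⁹ = 2.230×10²⁰, i.e. 2.230×10²⁰/6.022×10²³ = 3.703×10⁻⁴ mol.
Fraction absorbed: 1 − 10^(−1.04) = 0.9088.
Photons absorbed: 0.9088 × 3.703×10⁻⁴ = 3.365×10⁻⁴ mol.
Φ = 7.77×10⁻⁵ mol / 3.365×10⁻⁴ mol photons = 0.23.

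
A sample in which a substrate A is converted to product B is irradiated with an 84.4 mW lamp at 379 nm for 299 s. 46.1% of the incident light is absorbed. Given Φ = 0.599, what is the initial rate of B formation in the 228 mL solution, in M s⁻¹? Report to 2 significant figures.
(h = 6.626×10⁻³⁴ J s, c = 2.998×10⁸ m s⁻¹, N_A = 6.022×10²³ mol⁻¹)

3.2×10⁻⁷ M s⁻¹

Photon energy at 379 nm: hc/λ = (6.626×10⁻³⁴)(2.998×10⁸)/(379×10⁻⁹) = 5.241×10⁻¹⁹ J.
Energy delivered: (84.4 mW)(299 s) = 25.24 J.
Photons incident: 25.24 / 5.241×10⁻¹⁹ = 4.816×10¹⁹, i.e. 4.816×10¹⁹/6.022×10²³ = 7.997×10⁻⁵ mol.
Photons absorbed: 0.461 × 7.997×10⁻⁵ = 3.687×10⁻⁵ mol.
Product formed: 0.599 × 3.687×10⁻⁵ = 2.209×10⁻⁵ mol.
Rate: 2.209×10⁻⁵ mol / (299 s × 0.228 L) = 3.2×10⁻⁷ M s⁻¹.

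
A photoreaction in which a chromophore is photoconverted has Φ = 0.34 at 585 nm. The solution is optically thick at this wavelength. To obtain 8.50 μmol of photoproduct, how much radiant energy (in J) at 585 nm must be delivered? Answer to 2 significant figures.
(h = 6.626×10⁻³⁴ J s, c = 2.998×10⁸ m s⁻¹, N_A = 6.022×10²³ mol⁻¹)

5.1 J

Product: 8.50 μmol = 8.50×10⁻⁶ mol.
Photons that must be absorbed: 8.50×10⁻⁶ / 0.34 = 2.500×10⁻⁵ mol.
Photon energy: hc/λ = 3.396×10⁻¹⁹ J; per mole, 2.045×10⁵ J mol⁻¹.
Energy required: 2.500×10⁻⁵ × 2.045×10⁵ = 5.1 J.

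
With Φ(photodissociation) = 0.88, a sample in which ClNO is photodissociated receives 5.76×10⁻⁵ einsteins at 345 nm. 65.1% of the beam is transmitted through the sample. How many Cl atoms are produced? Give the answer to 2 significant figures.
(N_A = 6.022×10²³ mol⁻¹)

Fraction absorbed: 1 − 65.1/100 = 0.3490.
Photons absorbed: 0.3490 × 5.76×10⁻⁵ = 2.010×10⁻⁵ mol.
Product: Φ × n_abs = 0.88 × 2.010×10⁻⁵ = 1.769×10⁻⁵ mol.
As a count: 1.769×10⁻⁵ × 6.022×10²³ = 1.1×10¹⁹.

1.1×10¹⁹ atoms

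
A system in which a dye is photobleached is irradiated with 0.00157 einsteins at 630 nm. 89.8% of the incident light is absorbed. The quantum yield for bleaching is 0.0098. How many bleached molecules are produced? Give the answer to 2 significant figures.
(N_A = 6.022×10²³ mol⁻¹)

8.3×10¹⁸ bleached molecules

Photons absorbed: 0.898 × 0.00157 = 0.001410 mol.
Product: Φ × n_abs = 0.0098 × 0.001410 = 1.382×10⁻⁵ mol.
As a count: 1.382×10⁻⁵ × 6.022×10²³ = 8.3×10¹⁸.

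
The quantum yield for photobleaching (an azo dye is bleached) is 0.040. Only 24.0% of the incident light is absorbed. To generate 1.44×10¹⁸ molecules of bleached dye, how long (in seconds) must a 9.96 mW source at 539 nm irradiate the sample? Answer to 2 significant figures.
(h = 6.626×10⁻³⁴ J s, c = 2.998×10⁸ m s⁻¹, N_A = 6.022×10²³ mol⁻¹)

t ≈ 5600 s

Product: 1.44×10¹⁸ / 6.022×10²³ = 2.391×10⁻⁶ mol.
Photons that must be absorbed: 2.391×10⁻⁶ / 0.040 = 5.978×10⁻⁵ mol.
Incident photons needed: 5.978×10⁻⁵ / 0.240 = 2.491×10⁻⁴ mol.
Photon energy: hc/λ = 3.685×10⁻¹⁹ J; per mole, 2.219×10⁵ J mol⁻¹.
Energy required: 2.491×10⁻⁴ × 2.219×10⁵ = 55.28 J.
Time: 55.28 J / 0.00996 W = 5600 s.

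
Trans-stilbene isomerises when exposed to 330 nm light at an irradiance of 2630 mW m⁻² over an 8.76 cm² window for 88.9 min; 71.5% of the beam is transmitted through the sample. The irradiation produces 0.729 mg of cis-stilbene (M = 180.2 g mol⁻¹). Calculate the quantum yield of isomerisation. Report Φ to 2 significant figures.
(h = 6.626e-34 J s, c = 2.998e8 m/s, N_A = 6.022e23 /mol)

Product: 0.729 mg / 180.2 g mol⁻¹ = 4.046e-6 mol.
Photon energy at 330 nm: hc/λ = (6.626e-34)(2.998e8)/(330e-9) = 6.020e-19 J.
Energy delivered: (2630 mW m⁻²)(8.76e-4 m²)(5334 s) = 12.29 J.
Photons incident: 12.29 / 6.020e-19 = 2.042e19, i.e. 2.042e19/6.022e23 = 3.391e-5 mol.
Fraction absorbed: 1 − 71.5/100 = 0.2850.
Photons absorbed: 0.2850 × 3.391e-5 = 9.664e-6 mol.
Φ = 4.046e-6 mol / 9.664e-6 mol photons = 0.42.

Φ = 0.42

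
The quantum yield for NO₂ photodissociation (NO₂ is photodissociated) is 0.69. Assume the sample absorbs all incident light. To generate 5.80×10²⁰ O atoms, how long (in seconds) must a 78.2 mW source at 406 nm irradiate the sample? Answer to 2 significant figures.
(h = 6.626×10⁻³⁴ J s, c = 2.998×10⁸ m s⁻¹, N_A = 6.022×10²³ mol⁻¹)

Product: 5.80×10²⁰ / 6.022×10²³ = 9.631×10⁻⁴ mol.
Photons that must be absorbed: 9.631×10⁻⁴ / 0.69 = 0.001396 mol.
Photon energy: hc/λ = 4.893×10⁻¹⁹ J; per mole, 2.947×10⁵ J mol⁻¹.
Energy required: 0.001396 × 2.947×10⁵ = 411.4 J.
Time: 411.4 J / 0.0782 W = 5300 s.

t ≈ 5300 s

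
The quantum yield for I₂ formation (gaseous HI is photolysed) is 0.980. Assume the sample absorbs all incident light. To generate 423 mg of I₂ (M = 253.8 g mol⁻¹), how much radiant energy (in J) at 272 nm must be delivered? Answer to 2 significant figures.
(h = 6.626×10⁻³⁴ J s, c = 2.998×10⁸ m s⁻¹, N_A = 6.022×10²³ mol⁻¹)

Product: 423 mg / 253.8 g mol⁻¹ = 0.001667 mol.
Photons that must be absorbed: 0.001667 / 0.980 = 0.001701 mol.
Photon energy: hc/λ = 7.303×10⁻¹⁹ J; per mole, 4.398×10⁵ J mol⁻¹.
Energy required: 0.001701 × 4.398×10⁵ = 750 J.

750 J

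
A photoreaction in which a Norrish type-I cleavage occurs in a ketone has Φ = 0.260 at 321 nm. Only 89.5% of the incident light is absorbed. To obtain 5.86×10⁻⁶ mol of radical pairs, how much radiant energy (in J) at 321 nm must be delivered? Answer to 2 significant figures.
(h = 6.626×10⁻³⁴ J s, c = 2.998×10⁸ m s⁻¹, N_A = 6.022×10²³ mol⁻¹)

Photons that must be absorbed: 5.86×10⁻⁶ / 0.260 = 2.254×10⁻⁵ mol.
Incident photons needed: 2.254×10⁻⁵ / 0.895 = 2.518×10⁻⁵ mol.
Photon energy: hc/λ = 6.188×10⁻¹⁹ J; per mole, 3.726×10⁵ J mol⁻¹.
Energy required: 2.518×10⁻⁵ × 3.726×10⁵ = 9.4 J.

9.4 J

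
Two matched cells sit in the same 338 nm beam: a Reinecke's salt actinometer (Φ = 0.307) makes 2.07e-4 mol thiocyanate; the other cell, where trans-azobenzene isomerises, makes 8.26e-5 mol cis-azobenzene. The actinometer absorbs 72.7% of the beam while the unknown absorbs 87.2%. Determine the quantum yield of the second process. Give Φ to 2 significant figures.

Φ = 0.10

Photons absorbed by the actinometer: 2.07e-4 / 0.307 = 6.743e-4 mol.
Incident flux: 6.743e-4 / 0.727 = 9.275e-4 einstein.
Absorbed by unknown: 0.872 × 9.275e-4 = 8.088e-4 mol.
Φ(unknown) = 8.26e-5 / 8.088e-4 = 0.10.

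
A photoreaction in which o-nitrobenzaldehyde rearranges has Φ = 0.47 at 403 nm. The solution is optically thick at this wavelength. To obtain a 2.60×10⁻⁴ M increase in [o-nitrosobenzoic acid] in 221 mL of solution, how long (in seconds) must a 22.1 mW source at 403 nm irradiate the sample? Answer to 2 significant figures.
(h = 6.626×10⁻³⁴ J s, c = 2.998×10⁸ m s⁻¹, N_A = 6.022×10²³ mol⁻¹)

Product: (2.60×10⁻⁴ M)(0.221 L) = 5.746×10⁻⁵ mol.
Photons that must be absorbed: 5.746×10⁻⁵ / 0.47 = 1.223×10⁻⁴ mol.
Photon energy: hc/λ = 4.929×10⁻¹⁹ J; per mole, 2.968×10⁵ J mol⁻¹.
Energy required: 1.223×10⁻⁴ × 2.968×10⁵ = 36.30 J.
Time: 36.30 J / 0.0221 W = 1600 s.

t ≈ 1600 s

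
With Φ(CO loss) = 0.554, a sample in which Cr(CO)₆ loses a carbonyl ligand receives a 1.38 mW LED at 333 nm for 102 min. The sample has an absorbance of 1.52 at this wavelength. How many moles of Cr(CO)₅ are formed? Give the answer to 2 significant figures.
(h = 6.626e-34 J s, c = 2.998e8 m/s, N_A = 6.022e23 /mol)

Photon energy at 333 nm: hc/λ = (6.626e-34)(2.998e8)/(333e-9) = 5.965e-19 J.
Energy delivered: (1.38 mW)(6120 s) = 8.446 J.
Photons incident: 8.446 / 5.965e-19 = 1.416e19, i.e. 1.416e19/6.022e23 = 2.351e-5 mol.
Fraction absorbed: 1 − 10^(−1.52) = 0.9698.
Photons absorbed: 0.9698 × 2.351e-5 = 2.280e-5 mol.
Product: Φ × n_abs = 0.554 × 2.280e-5 = 1.263e-5 mol.

1.3e-5 mol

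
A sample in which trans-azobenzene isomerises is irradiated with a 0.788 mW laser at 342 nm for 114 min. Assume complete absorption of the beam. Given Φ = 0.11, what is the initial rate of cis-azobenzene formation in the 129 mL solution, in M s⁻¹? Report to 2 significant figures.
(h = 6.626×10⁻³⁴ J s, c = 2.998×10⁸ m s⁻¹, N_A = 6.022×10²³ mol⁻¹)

1.9×10⁻⁹ M s⁻¹

Photon energy at 342 nm: hc/λ = (6.626×10⁻³⁴)(2.998×10⁸)/(342×10⁻⁹) = 5.808×10⁻¹⁹ J.
Energy delivered: (0.788 mW)(6840 s) = 5.390 J.
Photons incident: 5.390 / 5.808×10⁻¹⁹ = 9.280×10¹⁸, i.e. 9.280×10¹⁸/6.022×10²³ = 1.541×10⁻⁵ mol.
Product formed: 0.11 × 1.541×10⁻⁵ = 1.695×10⁻⁶ mol.
Rate: 1.695×10⁻⁶ mol / (6840 s × 0.129 L) = 1.9×10⁻⁹ M s⁻¹.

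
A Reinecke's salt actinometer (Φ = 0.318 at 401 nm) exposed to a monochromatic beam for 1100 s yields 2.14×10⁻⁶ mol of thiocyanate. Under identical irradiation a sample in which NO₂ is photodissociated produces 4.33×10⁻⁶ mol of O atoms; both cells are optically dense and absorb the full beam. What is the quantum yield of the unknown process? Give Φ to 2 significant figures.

Φ = 0.64

Photons absorbed by the actinometer: 2.14×10⁻⁶ / 0.318 = 6.730×10⁻⁶ mol.
Φ(unknown) = 4.33×10⁻⁶ / 6.730×10⁻⁶ = 0.64.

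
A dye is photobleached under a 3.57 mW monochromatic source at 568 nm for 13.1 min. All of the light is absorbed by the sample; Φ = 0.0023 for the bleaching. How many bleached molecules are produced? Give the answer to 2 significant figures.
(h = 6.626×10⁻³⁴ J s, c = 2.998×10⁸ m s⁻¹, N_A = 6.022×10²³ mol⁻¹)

1.8×10¹⁶ bleached molecules

Photon energy at 568 nm: hc/λ = (6.626×10⁻³⁴)(2.998×10⁸)/(568×10⁻⁹) = 3.497×10⁻¹⁹ J.
Energy delivered: (3.57 mW)(786 s) = 2.806 J.
Photons incident: 2.806 / 3.497×10⁻¹⁹ = 8.024×10¹⁸, i.e. 8.024×10¹⁸/6.022×10²³ = 1.332×10⁻⁵ mol.
Product: Φ × n_abs = 0.0023 × 1.332×10⁻⁵ = 3.064×10⁻⁸ mol.
As a count: 3.064×10⁻⁸ × 6.022×10²³ = 1.8×10¹⁶.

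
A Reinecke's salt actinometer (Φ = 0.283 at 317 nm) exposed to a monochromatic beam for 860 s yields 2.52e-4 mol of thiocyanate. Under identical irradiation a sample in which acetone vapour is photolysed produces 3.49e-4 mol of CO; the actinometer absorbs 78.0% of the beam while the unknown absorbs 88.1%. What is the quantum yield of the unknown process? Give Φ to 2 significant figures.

Photons absorbed by the actinometer: 2.52e-4 / 0.283 = 8.905e-4 mol.
Incident flux: 8.905e-4 / 0.780 = 0.001142 einstein.
Absorbed by unknown: 0.881 × 0.001142 = 0.001006 mol.
Φ(unknown) = 3.49e-4 / 0.001006 = 0.35.

Φ = 0.35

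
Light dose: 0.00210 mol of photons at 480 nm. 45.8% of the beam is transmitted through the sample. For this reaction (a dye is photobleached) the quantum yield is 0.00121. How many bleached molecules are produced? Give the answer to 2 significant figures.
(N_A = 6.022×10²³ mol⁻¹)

Fraction absorbed: 1 − 45.8/100 = 0.5420.
Photons absorbed: 0.5420 × 0.00210 = 0.001138 mol.
Product: Φ × n_abs = 0.00121 × 0.001138 = 1.377×10⁻⁶ mol.
As a count: 1.377×10⁻⁶ × 6.022×10²³ = 8.3×10¹⁷.

8.3×10¹⁷ bleached molecules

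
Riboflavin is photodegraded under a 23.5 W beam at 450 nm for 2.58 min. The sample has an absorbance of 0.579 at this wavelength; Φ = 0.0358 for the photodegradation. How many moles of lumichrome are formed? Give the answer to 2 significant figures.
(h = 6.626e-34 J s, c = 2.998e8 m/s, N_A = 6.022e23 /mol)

3.6e-4 mol

Photon energy at 450 nm: hc/λ = (6.626e-34)(2.998e8)/(450e-9) = 4.414e-19 J.
Energy delivered: (23.5 W)(154.8 s) = 3638 J.
Photons incident: 3638 / 4.414e-19 = 8.242e21, i.e. 8.242e21/6.022e23 = 0.01369 mol.
Fraction absorbed: 1 − 10^(−0.579) = 0.7364.
Photons absorbed: 0.7364 × 0.01369 = 0.01008 mol.
Product: Φ × n_abs = 0.0358 × 0.01008 = 3.609e-4 mol.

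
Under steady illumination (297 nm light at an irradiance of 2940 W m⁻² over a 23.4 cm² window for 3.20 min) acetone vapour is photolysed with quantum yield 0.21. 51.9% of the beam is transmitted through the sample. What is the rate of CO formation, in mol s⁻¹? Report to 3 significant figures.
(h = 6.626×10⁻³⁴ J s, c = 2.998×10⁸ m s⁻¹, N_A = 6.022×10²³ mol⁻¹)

1.73×10⁻⁶ mol s⁻¹

Photon energy at 297 nm: hc/λ = (6.626×10⁻³⁴)(2.998×10⁸)/(297×10⁻⁹) = 6.688×10⁻¹⁹ J.
Energy delivered: (2940 W m⁻²)(23.4×10⁻⁴ m²)(192 s) = 1321 J.
Photons incident: 1321 / 6.688×10⁻¹⁹ = 1.975×10²¹, i.e. 1.975×10²¹/6.022×10²³ = 0.003280 mol.
Fraction absorbed: 1 − 51.9/100 = 0.4810.
Photons absorbed: 0.4810 × 0.003280 = 0.001578 mol.
Product formed: 0.21 × 0.001578 = 3.314×10⁻⁴ mol.
Rate: 3.314×10⁻⁴ / 192 s = 1.73×10⁻⁶ mol s⁻¹.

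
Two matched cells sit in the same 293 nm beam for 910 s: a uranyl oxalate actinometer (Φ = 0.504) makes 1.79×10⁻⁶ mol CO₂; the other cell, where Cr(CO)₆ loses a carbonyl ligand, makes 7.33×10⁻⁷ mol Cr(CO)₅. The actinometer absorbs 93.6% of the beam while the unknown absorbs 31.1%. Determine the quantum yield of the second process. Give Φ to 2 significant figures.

Photons absorbed by the actinometer: 1.79×10⁻⁶ / 0.504 = 3.552×10⁻⁶ mol.
Incident flux: 3.552×10⁻⁶ / 0.936 = 3.795×10⁻⁶ einstein.
Absorbed by unknown: 0.311 × 3.795×10⁻⁶ = 1.180×10⁻⁶ mol.
Φ(unknown) = 7.33×10⁻⁷ / 1.180×10⁻⁶ = 0.62.

Φ = 0.62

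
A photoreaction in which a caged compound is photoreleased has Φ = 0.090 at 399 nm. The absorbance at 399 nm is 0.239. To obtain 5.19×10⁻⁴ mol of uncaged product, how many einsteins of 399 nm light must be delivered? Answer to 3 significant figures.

0.0136 einstein

Photons that must be absorbed: 5.19×10⁻⁴ / 0.090 = 0.005767 mol.
Fraction absorbed: 1 − 10^(−0.239) = 0.4232.
Incident photons needed: 0.005767 / 0.4232 = 0.01363 mol.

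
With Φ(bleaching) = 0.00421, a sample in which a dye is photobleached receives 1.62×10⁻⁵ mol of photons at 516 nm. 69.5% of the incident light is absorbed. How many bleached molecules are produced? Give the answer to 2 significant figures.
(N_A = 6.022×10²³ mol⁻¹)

Photons absorbed: 0.695 × 1.62×10⁻⁵ = 1.126×10⁻⁵ mol.
Product: Φ × n_abs = 0.00421 × 1.126×10⁻⁵ = 4.740×10⁻⁸ mol.
As a count: 4.740×10⁻⁸ × 6.022×10²³ = 2.9×10¹⁶.

2.9×10¹⁶ bleached molecules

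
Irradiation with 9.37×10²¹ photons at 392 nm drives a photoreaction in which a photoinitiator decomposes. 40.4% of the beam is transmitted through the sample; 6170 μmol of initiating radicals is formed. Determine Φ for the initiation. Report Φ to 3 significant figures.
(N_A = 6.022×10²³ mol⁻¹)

Φ = 0.665

Product: 6170 μmol = 0.00617 mol.
Moles of photons: 9.37×10²¹ / 6.022×10²³ = 0.01556 mol.
Fraction absorbed: 1 − 40.4/100 = 0.5960.
Photons absorbed: 0.5960 × 0.01556 = 0.009274 mol.
Φ = 0.00617 mol / 0.009274 mol photons = 0.665.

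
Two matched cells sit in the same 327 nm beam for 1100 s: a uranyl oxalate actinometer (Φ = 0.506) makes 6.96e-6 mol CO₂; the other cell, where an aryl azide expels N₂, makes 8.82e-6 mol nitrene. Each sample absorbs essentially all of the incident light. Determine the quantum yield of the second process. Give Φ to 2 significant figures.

Photons absorbed by the actinometer: 6.96e-6 / 0.506 = 1.375e-5 mol.
Φ(unknown) = 8.82e-6 / 1.375e-5 = 0.64.

Φ = 0.64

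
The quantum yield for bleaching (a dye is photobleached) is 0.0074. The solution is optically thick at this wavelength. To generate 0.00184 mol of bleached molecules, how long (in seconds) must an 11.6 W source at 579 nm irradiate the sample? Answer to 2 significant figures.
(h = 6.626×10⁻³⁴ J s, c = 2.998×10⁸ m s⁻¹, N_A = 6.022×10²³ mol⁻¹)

Photons that must be absorbed: 0.00184 / 0.0074 = 0.2486 mol.
Photon energy: hc/λ = 3.431×10⁻¹⁹ J; per mole, 2.066×10⁵ J mol⁻¹.
Energy required: 0.2486 × 2.066×10⁵ = 5.136×10⁴ J.
Time: 5.136×10⁴ J / 11.6 W = 4400 s.

t ≈ 4400 s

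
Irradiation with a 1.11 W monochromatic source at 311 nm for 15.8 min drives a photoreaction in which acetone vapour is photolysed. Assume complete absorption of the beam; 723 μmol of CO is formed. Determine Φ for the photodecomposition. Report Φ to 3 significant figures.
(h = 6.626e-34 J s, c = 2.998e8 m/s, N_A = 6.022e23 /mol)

Φ = 0.264

Product: 723 μmol = 7.23e-4 mol.
Photon energy at 311 nm: hc/λ = (6.626e-34)(2.998e8)/(311e-9) = 6.387e-19 J.
Energy delivered: (1.11 W)(948 s) = 1052 J.
Photons incident: 1052 / 6.387e-19 = 1.647e21, i.e. 1.647e21/6.022e23 = 0.002735 mol.
Φ = 7.23e-4 mol / 0.002735 mol photons = 0.264.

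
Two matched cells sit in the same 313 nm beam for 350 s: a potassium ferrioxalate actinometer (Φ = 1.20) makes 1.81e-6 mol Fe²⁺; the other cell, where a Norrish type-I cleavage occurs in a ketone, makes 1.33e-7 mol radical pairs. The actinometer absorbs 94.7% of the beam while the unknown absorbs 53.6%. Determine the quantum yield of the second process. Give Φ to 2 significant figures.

Φ = 0.16

Photons absorbed by the actinometer: 1.81e-6 / 1.20 = 1.508e-6 mol.
Incident flux: 1.508e-6 / 0.947 = 1.592e-6 einstein.
Absorbed by unknown: 0.536 × 1.592e-6 = 8.533e-7 mol.
Φ(unknown) = 1.33e-7 / 8.533e-7 = 0.16.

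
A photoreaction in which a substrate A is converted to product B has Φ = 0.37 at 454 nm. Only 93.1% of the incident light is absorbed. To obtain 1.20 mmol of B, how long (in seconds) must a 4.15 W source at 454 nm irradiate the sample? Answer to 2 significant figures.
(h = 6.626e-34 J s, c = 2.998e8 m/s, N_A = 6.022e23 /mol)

Product: 1.20 mmol = 0.00120 mol.
Photons that must be absorbed: 0.00120 / 0.37 = 0.003243 mol.
Incident photons needed: 0.003243 / 0.931 = 0.003483 mol.
Photon energy: hc/λ = 4.375e-19 J; per mole, 2.635e5 J mol⁻¹.
Energy required: 0.003483 × 2.635e5 = 917.8 J.
Time: 917.8 J / 4.15 W = 220 s.

t ≈ 220 s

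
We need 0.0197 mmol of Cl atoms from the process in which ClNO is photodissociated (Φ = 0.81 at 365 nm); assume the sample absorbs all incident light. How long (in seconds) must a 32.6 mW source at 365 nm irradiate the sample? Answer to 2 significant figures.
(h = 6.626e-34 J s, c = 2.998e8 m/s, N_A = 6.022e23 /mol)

Product: 0.0197 mmol = 1.97e-5 mol.
Photons that must be absorbed: 1.97e-5 / 0.81 = 2.432e-5 mol.
Photon energy: hc/λ = 5.442e-19 J; per mole, 3.277e5 J mol⁻¹.
Energy required: 2.432e-5 × 3.277e5 = 7.970 J.
Time: 7.970 J / 0.0326 W = 240 s.

t ≈ 240 s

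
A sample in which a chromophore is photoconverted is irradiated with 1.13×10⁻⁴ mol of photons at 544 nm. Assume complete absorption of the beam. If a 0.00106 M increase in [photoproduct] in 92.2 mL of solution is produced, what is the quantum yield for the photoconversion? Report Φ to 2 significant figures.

Φ = 0.86

Product: (0.00106 M)(0.0922 L) = 9.773×10⁻⁵ mol.
Φ = 9.773×10⁻⁵ mol / 1.13×10⁻⁴ mol photons = 0.86.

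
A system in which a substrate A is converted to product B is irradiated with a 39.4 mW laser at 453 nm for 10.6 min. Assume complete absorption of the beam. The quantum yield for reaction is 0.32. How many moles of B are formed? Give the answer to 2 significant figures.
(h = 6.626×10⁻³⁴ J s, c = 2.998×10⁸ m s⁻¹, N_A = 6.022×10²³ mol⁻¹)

Photon energy at 453 nm: hc/λ = (6.626×10⁻³⁴)(2.998×10⁸)/(453×10⁻⁹) = 4.385×10⁻¹⁹ J.
Energy delivered: (39.4 mW)(636 s) = 25.06 J.
Photons incident: 25.06 / 4.385×10⁻¹⁹ = 5.715×10¹⁹, i.e. 5.715×10¹⁹/6.022×10²³ = 9.490×10⁻⁵ mol.
Product: Φ × n_abs = 0.32 × 9.490×10⁻⁵ = 3.037×10⁻⁵ mol.

3.0×10⁻⁵ mol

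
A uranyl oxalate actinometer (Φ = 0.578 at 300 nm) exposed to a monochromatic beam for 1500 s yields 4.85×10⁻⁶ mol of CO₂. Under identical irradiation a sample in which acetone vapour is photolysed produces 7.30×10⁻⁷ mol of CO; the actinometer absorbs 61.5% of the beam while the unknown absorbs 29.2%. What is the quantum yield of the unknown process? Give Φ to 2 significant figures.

Photons absorbed by the actinometer: 4.85×10⁻⁶ / 0.578 = 8.391×10⁻⁶ mol.
Incident flux: 8.391×10⁻⁶ / 0.615 = 1.364×10⁻⁵ einstein.
Absorbed by unknown: 0.292 × 1.364×10⁻⁵ = 3.983×10⁻⁶ mol.
Φ(unknown) = 7.30×10⁻⁷ / 3.983×10⁻⁶ = 0.18.

Φ = 0.18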